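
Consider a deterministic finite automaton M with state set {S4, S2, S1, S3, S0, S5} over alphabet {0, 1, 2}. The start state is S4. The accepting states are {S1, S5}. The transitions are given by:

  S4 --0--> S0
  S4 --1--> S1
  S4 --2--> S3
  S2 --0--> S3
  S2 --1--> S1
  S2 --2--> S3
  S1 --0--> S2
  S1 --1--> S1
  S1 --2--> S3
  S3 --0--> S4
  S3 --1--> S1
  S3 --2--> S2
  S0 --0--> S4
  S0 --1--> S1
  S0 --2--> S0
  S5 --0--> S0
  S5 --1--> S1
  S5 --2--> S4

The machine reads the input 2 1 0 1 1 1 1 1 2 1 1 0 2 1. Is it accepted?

Trace: S4 -2-> S3 -1-> S1 -0-> S2 -1-> S1 -1-> S1 -1-> S1 -1-> S1 -1-> S1 -2-> S3 -1-> S1 -1-> S1 -0-> S2 -2-> S3 -1-> S1
End state S1 is accepting.

Yes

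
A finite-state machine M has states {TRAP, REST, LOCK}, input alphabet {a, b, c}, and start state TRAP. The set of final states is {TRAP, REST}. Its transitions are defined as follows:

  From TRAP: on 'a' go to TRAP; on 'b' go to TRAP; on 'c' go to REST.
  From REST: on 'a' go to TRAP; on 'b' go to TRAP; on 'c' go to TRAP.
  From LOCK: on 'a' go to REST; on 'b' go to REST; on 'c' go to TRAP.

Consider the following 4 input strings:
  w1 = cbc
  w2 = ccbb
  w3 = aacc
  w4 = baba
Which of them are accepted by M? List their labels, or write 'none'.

w1:
  start at TRAP
  read 'c': TRAP → REST
  read 'b': REST → TRAP
  read 'c': TRAP → REST
  end REST, accepted
w2:
  start at TRAP
  read 'c': TRAP → REST
  read 'c': REST → TRAP
  read 'b': TRAP → TRAP
  read 'b': TRAP → TRAP
  end TRAP, accepted
w3:
  start at TRAP
  read 'a': TRAP → TRAP
  read 'a': TRAP → TRAP
  read 'c': TRAP → REST
  read 'c': REST → TRAP
  end TRAP, accepted
w4:
  start at TRAP
  read 'b': TRAP → TRAP
  read 'a': TRAP → TRAP
  read 'b': TRAP → TRAP
  read 'a': TRAP → TRAP
  end TRAP, accepted

w1, w2, w3, w4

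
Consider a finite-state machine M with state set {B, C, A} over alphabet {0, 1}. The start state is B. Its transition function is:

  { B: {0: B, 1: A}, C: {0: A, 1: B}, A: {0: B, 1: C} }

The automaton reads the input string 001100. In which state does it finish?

Trace: B -0-> B -0-> B -1-> A -1-> C -0-> A -0-> B

B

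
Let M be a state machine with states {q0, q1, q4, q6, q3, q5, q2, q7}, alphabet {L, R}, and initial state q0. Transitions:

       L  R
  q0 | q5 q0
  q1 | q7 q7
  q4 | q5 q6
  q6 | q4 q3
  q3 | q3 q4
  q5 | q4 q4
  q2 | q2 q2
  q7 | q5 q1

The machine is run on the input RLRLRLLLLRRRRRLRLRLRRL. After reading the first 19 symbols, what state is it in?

q0 → q0 → q5 → q4 → q5 → q4 → q5 → q4 → q5 → q4 → q6 → q3 → q4 → q6 → q3 → q3 → q4 → q5 → q4 → q5
After 19 symbols: q5.

q5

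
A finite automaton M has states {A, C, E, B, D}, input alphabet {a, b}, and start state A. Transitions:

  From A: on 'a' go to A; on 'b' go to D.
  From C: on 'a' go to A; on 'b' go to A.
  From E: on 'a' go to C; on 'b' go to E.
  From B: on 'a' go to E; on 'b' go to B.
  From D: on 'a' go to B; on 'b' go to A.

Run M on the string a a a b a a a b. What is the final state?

A

Trace: A -a-> A -a-> A -a-> A -b-> D -a-> B -a-> E -a-> C -b-> A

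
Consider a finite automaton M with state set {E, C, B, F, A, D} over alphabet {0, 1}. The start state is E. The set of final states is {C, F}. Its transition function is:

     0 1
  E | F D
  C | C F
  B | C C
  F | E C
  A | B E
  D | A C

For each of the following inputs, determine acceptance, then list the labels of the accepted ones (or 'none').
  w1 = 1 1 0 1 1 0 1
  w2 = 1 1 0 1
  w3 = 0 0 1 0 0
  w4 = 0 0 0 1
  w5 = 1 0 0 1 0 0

w1, w2, w4, w5

w1: E → D → C → C → F → C → C → F  → end F, accepted
w2: E → D → C → C → F  → end F, accepted
w3: E → F → E → D → A → B  → end B, rejected
w4: E → F → E → F → C  → end C, accepted
w5: E → D → A → B → C → C → C  → end C, accepted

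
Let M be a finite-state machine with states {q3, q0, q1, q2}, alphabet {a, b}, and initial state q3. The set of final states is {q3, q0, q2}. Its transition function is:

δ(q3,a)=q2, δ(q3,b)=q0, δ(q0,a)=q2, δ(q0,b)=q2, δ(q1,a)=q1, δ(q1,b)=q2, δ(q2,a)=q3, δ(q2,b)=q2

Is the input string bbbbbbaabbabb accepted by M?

start at q3
read 'b': q3 → q0
read 'b': q0 → q2
read 'b': q2 → q2
read 'b': q2 → q2
read 'b': q2 → q2
read 'b': q2 → q2
read 'a': q2 → q3
read 'a': q3 → q2
read 'b': q2 → q2
read 'b': q2 → q2
read 'a': q2 → q3
read 'b': q3 → q0
read 'b': q0 → q2
End state q2 is accepting.

Yes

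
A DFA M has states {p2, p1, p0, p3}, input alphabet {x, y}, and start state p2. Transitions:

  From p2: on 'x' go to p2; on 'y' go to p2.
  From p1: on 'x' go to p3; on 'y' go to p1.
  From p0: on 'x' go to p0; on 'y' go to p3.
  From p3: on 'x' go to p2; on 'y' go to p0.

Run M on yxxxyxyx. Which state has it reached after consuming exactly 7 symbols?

p2

Trace: p2 -y-> p2 -x-> p2 -x-> p2 -x-> p2 -y-> p2 -x-> p2 -y-> p2
After 7 symbols: p2.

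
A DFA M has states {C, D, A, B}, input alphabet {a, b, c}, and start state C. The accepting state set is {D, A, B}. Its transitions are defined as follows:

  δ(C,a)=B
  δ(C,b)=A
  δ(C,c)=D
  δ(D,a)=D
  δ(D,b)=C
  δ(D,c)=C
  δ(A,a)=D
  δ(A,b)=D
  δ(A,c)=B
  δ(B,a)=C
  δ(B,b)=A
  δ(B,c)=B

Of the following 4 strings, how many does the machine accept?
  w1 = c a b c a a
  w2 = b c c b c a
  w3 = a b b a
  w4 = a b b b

2

w1: C → D → D → C → D → D → D  → end D, accepted
w2: C → A → B → B → A → B → C  → end C, rejected
w3: C → B → A → D → D  → end D, accepted
w4: C → B → A → D → C  → end C, rejected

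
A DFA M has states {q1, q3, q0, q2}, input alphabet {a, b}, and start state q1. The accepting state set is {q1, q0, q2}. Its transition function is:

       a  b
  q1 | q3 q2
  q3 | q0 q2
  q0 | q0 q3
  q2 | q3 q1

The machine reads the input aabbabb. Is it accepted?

q1 → q3 → q0 → q3 → q2 → q3 → q2 → q1
End state q1 is accepting.

Yes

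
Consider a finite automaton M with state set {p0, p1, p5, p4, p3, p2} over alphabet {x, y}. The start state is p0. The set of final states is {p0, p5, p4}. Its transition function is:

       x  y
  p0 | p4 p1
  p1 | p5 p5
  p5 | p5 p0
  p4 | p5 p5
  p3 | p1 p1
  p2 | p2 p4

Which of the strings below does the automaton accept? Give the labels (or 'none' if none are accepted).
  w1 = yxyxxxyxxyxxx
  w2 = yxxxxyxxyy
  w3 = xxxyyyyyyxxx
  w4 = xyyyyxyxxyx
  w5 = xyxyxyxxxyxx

w1, w3, w4, w5

w1:
  start at p0
  read 'y': p0 → p1
  read 'x': p1 → p5
  read 'y': p5 → p0
  read 'x': p0 → p4
  read 'x': p4 → p5
  read 'x': p5 → p5
  read 'y': p5 → p0
  read 'x': p0 → p4
  read 'x': p4 → p5
  read 'y': p5 → p0
  read 'x': p0 → p4
  read 'x': p4 → p5
  read 'x': p5 → p5
  end p5, accepted
w2:
  start at p0
  read 'y': p0 → p1
  read 'x': p1 → p5
  read 'x': p5 → p5
  read 'x': p5 → p5
  read 'x': p5 → p5
  read 'y': p5 → p0
  read 'x': p0 → p4
  read 'x': p4 → p5
  read 'y': p5 → p0
  read 'y': p0 → p1
  end p1, rejected
w3:
  start at p0
  read 'x': p0 → p4
  read 'x': p4 → p5
  read 'x': p5 → p5
  read 'y': p5 → p0
  read 'y': p0 → p1
  read 'y': p1 → p5
  read 'y': p5 → p0
  read 'y': p0 → p1
  read 'y': p1 → p5
  read 'x': p5 → p5
  read 'x': p5 → p5
  read 'x': p5 → p5
  end p5, accepted
w4:
  start at p0
  read 'x': p0 → p4
  read 'y': p4 → p5
  read 'y': p5 → p0
  read 'y': p0 → p1
  read 'y': p1 → p5
  read 'x': p5 → p5
  read 'y': p5 → p0
  read 'x': p0 → p4
  read 'x': p4 → p5
  read 'y': p5 → p0
  read 'x': p0 → p4
  end p4, accepted
w5:
  start at p0
  read 'x': p0 → p4
  read 'y': p4 → p5
  read 'x': p5 → p5
  read 'y': p5 → p0
  read 'x': p0 → p4
  read 'y': p4 → p5
  read 'x': p5 → p5
  read 'x': p5 → p5
  read 'x': p5 → p5
  read 'y': p5 → p0
  read 'x': p0 → p4
  read 'x': p4 → p5
  end p5, accepted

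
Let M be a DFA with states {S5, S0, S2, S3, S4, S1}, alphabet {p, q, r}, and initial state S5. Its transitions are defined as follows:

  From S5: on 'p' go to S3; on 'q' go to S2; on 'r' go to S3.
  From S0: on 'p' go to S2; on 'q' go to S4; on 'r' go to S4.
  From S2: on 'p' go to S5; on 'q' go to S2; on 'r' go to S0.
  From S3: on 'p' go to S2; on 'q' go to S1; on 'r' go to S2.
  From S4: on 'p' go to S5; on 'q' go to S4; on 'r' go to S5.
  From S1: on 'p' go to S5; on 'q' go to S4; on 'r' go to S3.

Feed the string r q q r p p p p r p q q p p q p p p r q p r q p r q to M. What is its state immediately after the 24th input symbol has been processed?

Trace: S5 -r-> S3 -q-> S1 -q-> S4 -r-> S5 -p-> S3 -p-> S2 -p-> S5 -p-> S3 -r-> S2 -p-> S5 -q-> S2 -q-> S2 -p-> S5 -p-> S3 -q-> S1 -p-> S5 -p-> S3 -p-> S2 -r-> S0 -q-> S4 -p-> S5 -r-> S3 -q-> S1 -p-> S5
After 24 symbols: S5.

S5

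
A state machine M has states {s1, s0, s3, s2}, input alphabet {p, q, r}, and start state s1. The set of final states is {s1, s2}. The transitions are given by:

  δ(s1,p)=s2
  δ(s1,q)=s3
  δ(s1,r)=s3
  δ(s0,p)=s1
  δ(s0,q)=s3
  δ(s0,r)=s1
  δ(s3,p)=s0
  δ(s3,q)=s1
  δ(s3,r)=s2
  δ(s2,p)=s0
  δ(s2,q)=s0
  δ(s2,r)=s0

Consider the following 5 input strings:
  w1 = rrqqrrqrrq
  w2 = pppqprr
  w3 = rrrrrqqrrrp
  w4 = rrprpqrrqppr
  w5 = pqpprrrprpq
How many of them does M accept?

w1:
  start at s1
  read 'r': s1 → s3
  read 'r': s3 → s2
  read 'q': s2 → s0
  read 'q': s0 → s3
  read 'r': s3 → s2
  read 'r': s2 → s0
  read 'q': s0 → s3
  read 'r': s3 → s2
  read 'r': s2 → s0
  read 'q': s0 → s3
  end s3, rejected
w2:
  start at s1
  read 'p': s1 → s2
  read 'p': s2 → s0
  read 'p': s0 → s1
  read 'q': s1 → s3
  read 'p': s3 → s0
  read 'r': s0 → s1
  read 'r': s1 → s3
  end s3, rejected
w3:
  start at s1
  read 'r': s1 → s3
  read 'r': s3 → s2
  read 'r': s2 → s0
  read 'r': s0 → s1
  read 'r': s1 → s3
  read 'q': s3 → s1
  read 'q': s1 → s3
  read 'r': s3 → s2
  read 'r': s2 → s0
  read 'r': s0 → s1
  read 'p': s1 → s2
  end s2, accepted
w4:
  start at s1
  read 'r': s1 → s3
  read 'r': s3 → s2
  read 'p': s2 → s0
  read 'r': s0 → s1
  read 'p': s1 → s2
  read 'q': s2 → s0
  read 'r': s0 → s1
  read 'r': s1 → s3
  read 'q': s3 → s1
  read 'p': s1 → s2
  read 'p': s2 → s0
  read 'r': s0 → s1
  end s1, accepted
w5:
  start at s1
  read 'p': s1 → s2
  read 'q': s2 → s0
  read 'p': s0 → s1
  read 'p': s1 → s2
  read 'r': s2 → s0
  read 'r': s0 → s1
  read 'r': s1 → s3
  read 'p': s3 → s0
  read 'r': s0 → s1
  read 'p': s1 → s2
  read 'q': s2 → s0
  end s0, rejected

2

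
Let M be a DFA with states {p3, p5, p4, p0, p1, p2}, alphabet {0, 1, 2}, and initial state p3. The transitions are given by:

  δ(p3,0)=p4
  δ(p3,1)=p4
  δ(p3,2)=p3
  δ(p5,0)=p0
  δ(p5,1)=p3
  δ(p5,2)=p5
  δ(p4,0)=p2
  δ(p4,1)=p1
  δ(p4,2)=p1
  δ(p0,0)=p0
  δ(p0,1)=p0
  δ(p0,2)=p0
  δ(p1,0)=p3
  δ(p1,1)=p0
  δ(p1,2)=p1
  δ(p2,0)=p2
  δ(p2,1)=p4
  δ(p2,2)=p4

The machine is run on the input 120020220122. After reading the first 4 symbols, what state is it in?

p4

Trace: p3 -1-> p4 -2-> p1 -0-> p3 -0-> p4
After 4 symbols: p4.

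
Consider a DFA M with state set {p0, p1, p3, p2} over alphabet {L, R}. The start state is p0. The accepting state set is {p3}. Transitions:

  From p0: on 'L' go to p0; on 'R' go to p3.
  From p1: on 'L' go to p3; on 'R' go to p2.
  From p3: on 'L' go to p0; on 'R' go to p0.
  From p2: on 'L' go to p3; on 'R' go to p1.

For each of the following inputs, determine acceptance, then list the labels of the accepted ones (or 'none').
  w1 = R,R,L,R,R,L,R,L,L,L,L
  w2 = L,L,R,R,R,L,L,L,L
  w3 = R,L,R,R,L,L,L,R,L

none

w1:
  start at p0
  read 'R': p0 → p3
  read 'R': p3 → p0
  read 'L': p0 → p0
  read 'R': p0 → p3
  read 'R': p3 → p0
  read 'L': p0 → p0
  read 'R': p0 → p3
  read 'L': p3 → p0
  read 'L': p0 → p0
  read 'L': p0 → p0
  read 'L': p0 → p0
  end p0, rejected
w2:
  start at p0
  read 'L': p0 → p0
  read 'L': p0 → p0
  read 'R': p0 → p3
  read 'R': p3 → p0
  read 'R': p0 → p3
  read 'L': p3 → p0
  read 'L': p0 → p0
  read 'L': p0 → p0
  read 'L': p0 → p0
  end p0, rejected
w3:
  start at p0
  read 'R': p0 → p3
  read 'L': p3 → p0
  read 'R': p0 → p3
  read 'R': p3 → p0
  read 'L': p0 → p0
  read 'L': p0 → p0
  read 'L': p0 → p0
  read 'R': p0 → p3
  read 'L': p3 → p0
  end p0, rejected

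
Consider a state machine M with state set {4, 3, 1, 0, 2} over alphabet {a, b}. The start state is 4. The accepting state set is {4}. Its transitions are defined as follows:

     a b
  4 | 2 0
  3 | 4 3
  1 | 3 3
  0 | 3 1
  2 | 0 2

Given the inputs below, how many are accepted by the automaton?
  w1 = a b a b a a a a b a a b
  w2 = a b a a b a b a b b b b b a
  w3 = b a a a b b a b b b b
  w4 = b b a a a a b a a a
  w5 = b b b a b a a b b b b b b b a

2

w1: Trace: 4 -a-> 2 -b-> 2 -a-> 0 -b-> 1 -a-> 3 -a-> 4 -a-> 2 -a-> 0 -b-> 1 -a-> 3 -a-> 4 -b-> 0  → end 0, rejected
w2: Trace: 4 -a-> 2 -b-> 2 -a-> 0 -a-> 3 -b-> 3 -a-> 4 -b-> 0 -a-> 3 -b-> 3 -b-> 3 -b-> 3 -b-> 3 -b-> 3 -a-> 4  → end 4, accepted
w3: Trace: 4 -b-> 0 -a-> 3 -a-> 4 -a-> 2 -b-> 2 -b-> 2 -a-> 0 -b-> 1 -b-> 3 -b-> 3 -b-> 3  → end 3, rejected
w4: Trace: 4 -b-> 0 -b-> 1 -a-> 3 -a-> 4 -a-> 2 -a-> 0 -b-> 1 -a-> 3 -a-> 4 -a-> 2  → end 2, rejected
w5: Trace: 4 -b-> 0 -b-> 1 -b-> 3 -a-> 4 -b-> 0 -a-> 3 -a-> 4 -b-> 0 -b-> 1 -b-> 3 -b-> 3 -b-> 3 -b-> 3 -b-> 3 -a-> 4  → end 4, accepted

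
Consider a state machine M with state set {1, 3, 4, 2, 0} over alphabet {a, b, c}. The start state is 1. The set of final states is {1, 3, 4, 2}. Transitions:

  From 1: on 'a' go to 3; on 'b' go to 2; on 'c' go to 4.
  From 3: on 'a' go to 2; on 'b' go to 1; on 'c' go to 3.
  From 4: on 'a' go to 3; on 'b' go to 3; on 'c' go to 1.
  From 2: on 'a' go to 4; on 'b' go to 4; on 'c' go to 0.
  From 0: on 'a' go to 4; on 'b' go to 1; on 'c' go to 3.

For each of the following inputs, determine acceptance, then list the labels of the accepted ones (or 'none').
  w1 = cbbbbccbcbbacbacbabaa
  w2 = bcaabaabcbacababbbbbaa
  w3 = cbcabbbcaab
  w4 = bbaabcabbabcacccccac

w1: 1 → 4 → 3 → 1 → 2 → 4 → 1 → 4 → 3 → 3 → 1 → 2 → 4 → 1 → 2 → 4 → 1 → 2 → 4 → 3 → 2 → 4  → end 4, accepted
w2: 1 → 2 → 0 → 4 → 3 → 1 → 3 → 2 → 4 → 1 → 2 → 4 → 1 → 3 → 1 → 3 → 1 → 2 → 4 → 3 → 1 → 3 → 2  → end 2, accepted
w3: 1 → 4 → 3 → 3 → 2 → 4 → 3 → 1 → 4 → 3 → 2 → 4  → end 4, accepted
w4: 1 → 2 → 4 → 3 → 2 → 4 → 1 → 3 → 1 → 2 → 4 → 3 → 3 → 2 → 0 → 3 → 3 → 3 → 3 → 2 → 0  → end 0, rejected

w1, w2, w3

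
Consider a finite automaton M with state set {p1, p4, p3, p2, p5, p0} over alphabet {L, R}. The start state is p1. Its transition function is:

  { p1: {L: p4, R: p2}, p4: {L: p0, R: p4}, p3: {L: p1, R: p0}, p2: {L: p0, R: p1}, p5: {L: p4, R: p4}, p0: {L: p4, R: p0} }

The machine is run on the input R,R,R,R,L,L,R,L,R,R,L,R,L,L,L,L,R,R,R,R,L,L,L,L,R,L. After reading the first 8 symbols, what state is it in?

Trace: p1 -R-> p2 -R-> p1 -R-> p2 -R-> p1 -L-> p4 -L-> p0 -R-> p0 -L-> p4
After 8 symbols: p4.

p4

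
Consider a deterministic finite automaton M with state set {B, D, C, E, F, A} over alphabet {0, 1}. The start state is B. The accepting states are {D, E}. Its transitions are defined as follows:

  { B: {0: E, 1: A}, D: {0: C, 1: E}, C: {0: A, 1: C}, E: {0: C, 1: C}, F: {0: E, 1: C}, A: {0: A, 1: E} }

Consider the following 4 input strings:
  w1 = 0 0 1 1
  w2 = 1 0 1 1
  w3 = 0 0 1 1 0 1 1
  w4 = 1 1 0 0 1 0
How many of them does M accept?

0

w1:
  start at B
  read '0': B → E
  read '0': E → C
  read '1': C → C
  read '1': C → C
  end C, rejected
w2:
  start at B
  read '1': B → A
  read '0': A → A
  read '1': A → E
  read '1': E → C
  end C, rejected
w3:
  start at B
  read '0': B → E
  read '0': E → C
  read '1': C → C
  read '1': C → C
  read '0': C → A
  read '1': A → E
  read '1': E → C
  end C, rejected
w4:
  start at B
  read '1': B → A
  read '1': A → E
  read '0': E → C
  read '0': C → A
  read '1': A → E
  read '0': E → C
  end C, rejected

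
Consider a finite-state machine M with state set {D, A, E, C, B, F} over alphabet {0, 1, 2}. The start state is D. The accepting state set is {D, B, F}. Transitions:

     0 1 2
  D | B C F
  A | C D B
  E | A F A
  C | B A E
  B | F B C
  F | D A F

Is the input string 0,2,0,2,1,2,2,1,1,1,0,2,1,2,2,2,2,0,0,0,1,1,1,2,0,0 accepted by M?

D → B → C → B → C → A → B → C → A → D → C → B → C → A → B → C → E → A → C → B → F → A → D → C → E → A → C
End state C is not accepting.

No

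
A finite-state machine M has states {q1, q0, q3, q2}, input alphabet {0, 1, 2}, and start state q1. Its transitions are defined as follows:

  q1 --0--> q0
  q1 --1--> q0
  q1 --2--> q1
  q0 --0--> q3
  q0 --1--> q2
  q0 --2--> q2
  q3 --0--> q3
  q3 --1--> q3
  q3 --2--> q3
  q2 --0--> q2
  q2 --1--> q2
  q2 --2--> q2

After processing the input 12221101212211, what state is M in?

Trace: q1 -1-> q0 -2-> q2 -2-> q2 -2-> q2 -1-> q2 -1-> q2 -0-> q2 -1-> q2 -2-> q2 -1-> q2 -2-> q2 -2-> q2 -1-> q2 -1-> q2

q2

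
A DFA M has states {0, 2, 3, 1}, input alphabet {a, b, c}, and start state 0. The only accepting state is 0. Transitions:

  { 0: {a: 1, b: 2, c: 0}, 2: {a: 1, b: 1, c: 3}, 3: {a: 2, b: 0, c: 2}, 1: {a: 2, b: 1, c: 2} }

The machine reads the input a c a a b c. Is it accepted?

No

0 → 1 → 2 → 1 → 2 → 1 → 2
End state 2 is not accepting.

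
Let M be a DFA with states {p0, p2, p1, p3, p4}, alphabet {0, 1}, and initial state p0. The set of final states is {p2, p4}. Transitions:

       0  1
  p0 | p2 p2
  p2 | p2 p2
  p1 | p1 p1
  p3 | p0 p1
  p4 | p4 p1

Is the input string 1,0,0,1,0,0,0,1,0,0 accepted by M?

Yes

start at p0
read '1': p0 → p2
read '0': p2 → p2
read '0': p2 → p2
read '1': p2 → p2
read '0': p2 → p2
read '0': p2 → p2
read '0': p2 → p2
read '1': p2 → p2
read '0': p2 → p2
read '0': p2 → p2
End state p2 is accepting.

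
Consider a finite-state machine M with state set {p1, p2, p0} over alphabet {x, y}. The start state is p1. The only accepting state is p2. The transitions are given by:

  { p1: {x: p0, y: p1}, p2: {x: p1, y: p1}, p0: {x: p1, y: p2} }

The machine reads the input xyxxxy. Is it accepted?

start at p1
read 'x': p1 → p0
read 'y': p0 → p2
read 'x': p2 → p1
read 'x': p1 → p0
read 'x': p0 → p1
read 'y': p1 → p1
End state p1 is not accepting.

No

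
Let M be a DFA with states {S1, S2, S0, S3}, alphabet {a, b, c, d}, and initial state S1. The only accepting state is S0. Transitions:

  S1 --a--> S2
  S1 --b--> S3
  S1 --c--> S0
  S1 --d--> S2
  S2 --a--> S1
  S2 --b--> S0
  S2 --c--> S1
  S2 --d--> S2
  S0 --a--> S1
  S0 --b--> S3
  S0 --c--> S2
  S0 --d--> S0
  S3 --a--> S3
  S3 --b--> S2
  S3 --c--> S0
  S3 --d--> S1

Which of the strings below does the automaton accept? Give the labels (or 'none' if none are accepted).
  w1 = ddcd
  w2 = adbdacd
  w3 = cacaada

w2

w1:
  start at S1
  read 'd': S1 → S2
  read 'd': S2 → S2
  read 'c': S2 → S1
  read 'd': S1 → S2
  end S2, rejected
w2:
  start at S1
  read 'a': S1 → S2
  read 'd': S2 → S2
  read 'b': S2 → S0
  read 'd': S0 → S0
  read 'a': S0 → S1
  read 'c': S1 → S0
  read 'd': S0 → S0
  end S0, accepted
w3:
  start at S1
  read 'c': S1 → S0
  read 'a': S0 → S1
  read 'c': S1 → S0
  read 'a': S0 → S1
  read 'a': S1 → S2
  read 'd': S2 → S2
  read 'a': S2 → S1
  end S1, rejected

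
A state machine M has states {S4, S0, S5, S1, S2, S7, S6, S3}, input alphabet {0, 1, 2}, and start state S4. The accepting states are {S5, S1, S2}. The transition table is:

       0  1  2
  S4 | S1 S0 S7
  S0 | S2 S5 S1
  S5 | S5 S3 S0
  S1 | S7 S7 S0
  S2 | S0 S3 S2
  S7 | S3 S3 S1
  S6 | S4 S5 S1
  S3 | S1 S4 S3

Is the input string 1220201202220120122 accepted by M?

S4 → S0 → S1 → S0 → S2 → S2 → S0 → S5 → S0 → S2 → S2 → S2 → S2 → S0 → S5 → S0 → S2 → S3 → S3 → S3
End state S3 is not accepting.

No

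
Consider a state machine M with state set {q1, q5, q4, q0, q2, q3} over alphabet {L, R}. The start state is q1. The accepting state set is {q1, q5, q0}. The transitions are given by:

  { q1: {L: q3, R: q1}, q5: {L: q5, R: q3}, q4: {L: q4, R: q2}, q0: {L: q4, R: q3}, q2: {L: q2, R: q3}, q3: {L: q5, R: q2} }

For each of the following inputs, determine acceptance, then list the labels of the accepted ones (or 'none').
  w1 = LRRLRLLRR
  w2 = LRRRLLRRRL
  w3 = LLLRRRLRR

w1: Trace: q1 -L-> q3 -R-> q2 -R-> q3 -L-> q5 -R-> q3 -L-> q5 -L-> q5 -R-> q3 -R-> q2  → end q2, rejected
w2: Trace: q1 -L-> q3 -R-> q2 -R-> q3 -R-> q2 -L-> q2 -L-> q2 -R-> q3 -R-> q2 -R-> q3 -L-> q5  → end q5, accepted
w3: Trace: q1 -L-> q3 -L-> q5 -L-> q5 -R-> q3 -R-> q2 -R-> q3 -L-> q5 -R-> q3 -R-> q2  → end q2, rejected

w2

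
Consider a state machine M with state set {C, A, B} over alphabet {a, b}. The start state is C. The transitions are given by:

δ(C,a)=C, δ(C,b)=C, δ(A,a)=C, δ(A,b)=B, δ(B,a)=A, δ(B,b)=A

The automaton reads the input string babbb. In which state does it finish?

C

C → C → C → C → C → C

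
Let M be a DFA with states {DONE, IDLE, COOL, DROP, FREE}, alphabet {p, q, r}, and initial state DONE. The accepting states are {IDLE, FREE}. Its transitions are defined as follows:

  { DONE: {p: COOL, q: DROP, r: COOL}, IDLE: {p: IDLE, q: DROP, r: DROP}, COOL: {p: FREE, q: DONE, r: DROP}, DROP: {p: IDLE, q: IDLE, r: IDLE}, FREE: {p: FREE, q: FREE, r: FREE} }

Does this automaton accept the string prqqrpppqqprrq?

No

start at DONE
read 'p': DONE → COOL
read 'r': COOL → DROP
read 'q': DROP → IDLE
read 'q': IDLE → DROP
read 'r': DROP → IDLE
read 'p': IDLE → IDLE
read 'p': IDLE → IDLE
read 'p': IDLE → IDLE
read 'q': IDLE → DROP
read 'q': DROP → IDLE
read 'p': IDLE → IDLE
read 'r': IDLE → DROP
read 'r': DROP → IDLE
read 'q': IDLE → DROP
End state DROP is not accepting.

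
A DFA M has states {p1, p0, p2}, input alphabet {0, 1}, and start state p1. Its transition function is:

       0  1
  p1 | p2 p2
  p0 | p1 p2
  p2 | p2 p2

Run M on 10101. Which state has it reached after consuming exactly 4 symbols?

p2

p1 → p2 → p2 → p2 → p2
After 4 symbols: p2.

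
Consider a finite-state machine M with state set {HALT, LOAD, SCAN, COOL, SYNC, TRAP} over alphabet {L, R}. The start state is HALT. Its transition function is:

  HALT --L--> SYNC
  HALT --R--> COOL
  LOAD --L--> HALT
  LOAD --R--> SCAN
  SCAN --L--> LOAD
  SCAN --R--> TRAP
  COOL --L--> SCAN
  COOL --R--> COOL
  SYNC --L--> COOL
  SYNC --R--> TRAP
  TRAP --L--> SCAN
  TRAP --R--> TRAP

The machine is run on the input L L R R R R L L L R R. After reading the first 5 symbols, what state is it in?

COOL

HALT → SYNC → COOL → COOL → COOL → COOL
After 5 symbols: COOL.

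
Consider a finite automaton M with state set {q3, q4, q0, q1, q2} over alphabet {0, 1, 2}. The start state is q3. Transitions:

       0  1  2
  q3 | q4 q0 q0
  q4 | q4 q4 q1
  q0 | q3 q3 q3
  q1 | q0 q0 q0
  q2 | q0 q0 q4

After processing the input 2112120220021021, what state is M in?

start at q3
read '2': q3 → q0
read '1': q0 → q3
read '1': q3 → q0
read '2': q0 → q3
read '1': q3 → q0
read '2': q0 → q3
read '0': q3 → q4
read '2': q4 → q1
read '2': q1 → q0
read '0': q0 → q3
read '0': q3 → q4
read '2': q4 → q1
read '1': q1 → q0
read '0': q0 → q3
read '2': q3 → q0
read '1': q0 → q3

q3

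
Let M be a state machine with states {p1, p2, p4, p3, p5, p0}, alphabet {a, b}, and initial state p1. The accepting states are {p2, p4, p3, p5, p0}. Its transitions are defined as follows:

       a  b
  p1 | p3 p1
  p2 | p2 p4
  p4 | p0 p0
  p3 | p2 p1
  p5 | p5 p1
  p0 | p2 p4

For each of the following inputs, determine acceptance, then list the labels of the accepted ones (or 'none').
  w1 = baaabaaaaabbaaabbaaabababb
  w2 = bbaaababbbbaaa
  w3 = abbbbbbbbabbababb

w1: Trace: p1 -b-> p1 -a-> p3 -a-> p2 -a-> p2 -b-> p4 -a-> p0 -a-> p2 -a-> p2 -a-> p2 -a-> p2 -b-> p4 -b-> p0 -a-> p2 -a-> p2 -a-> p2 -b-> p4 -b-> p0 -a-> p2 -a-> p2 -a-> p2 -b-> p4 -a-> p0 -b-> p4 -a-> p0 -b-> p4 -b-> p0  → end p0, accepted
w2: Trace: p1 -b-> p1 -b-> p1 -a-> p3 -a-> p2 -a-> p2 -b-> p4 -a-> p0 -b-> p4 -b-> p0 -b-> p4 -b-> p0 -a-> p2 -a-> p2 -a-> p2  → end p2, accepted
w3: Trace: p1 -a-> p3 -b-> p1 -b-> p1 -b-> p1 -b-> p1 -b-> p1 -b-> p1 -b-> p1 -b-> p1 -a-> p3 -b-> p1 -b-> p1 -a-> p3 -b-> p1 -a-> p3 -b-> p1 -b-> p1  → end p1, rejected

w1, w2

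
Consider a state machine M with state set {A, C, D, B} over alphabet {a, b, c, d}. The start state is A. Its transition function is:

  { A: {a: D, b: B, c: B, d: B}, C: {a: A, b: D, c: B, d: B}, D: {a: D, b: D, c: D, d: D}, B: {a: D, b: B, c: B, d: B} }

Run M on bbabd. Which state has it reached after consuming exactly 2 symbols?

Trace: A -b-> B -b-> B
After 2 symbols: B.

B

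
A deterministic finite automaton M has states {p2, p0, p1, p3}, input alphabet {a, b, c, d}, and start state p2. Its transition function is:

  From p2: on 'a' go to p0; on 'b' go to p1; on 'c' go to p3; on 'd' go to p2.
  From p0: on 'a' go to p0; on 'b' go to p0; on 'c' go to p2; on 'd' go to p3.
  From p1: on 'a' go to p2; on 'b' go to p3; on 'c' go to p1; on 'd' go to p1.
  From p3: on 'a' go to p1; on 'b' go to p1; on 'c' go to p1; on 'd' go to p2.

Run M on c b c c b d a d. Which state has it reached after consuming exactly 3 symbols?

p2 → p3 → p1 → p1
After 3 symbols: p1.

p1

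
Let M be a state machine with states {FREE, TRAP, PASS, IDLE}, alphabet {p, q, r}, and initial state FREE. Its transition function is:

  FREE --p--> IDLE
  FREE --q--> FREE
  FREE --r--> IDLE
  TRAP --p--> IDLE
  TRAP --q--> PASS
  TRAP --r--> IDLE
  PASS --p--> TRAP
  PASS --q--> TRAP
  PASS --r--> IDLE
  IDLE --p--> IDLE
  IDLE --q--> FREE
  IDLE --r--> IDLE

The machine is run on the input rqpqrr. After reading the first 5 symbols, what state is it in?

start at FREE
read 'r': FREE → IDLE
read 'q': IDLE → FREE
read 'p': FREE → IDLE
read 'q': IDLE → FREE
read 'r': FREE → IDLE
After 5 symbols: IDLE.

IDLE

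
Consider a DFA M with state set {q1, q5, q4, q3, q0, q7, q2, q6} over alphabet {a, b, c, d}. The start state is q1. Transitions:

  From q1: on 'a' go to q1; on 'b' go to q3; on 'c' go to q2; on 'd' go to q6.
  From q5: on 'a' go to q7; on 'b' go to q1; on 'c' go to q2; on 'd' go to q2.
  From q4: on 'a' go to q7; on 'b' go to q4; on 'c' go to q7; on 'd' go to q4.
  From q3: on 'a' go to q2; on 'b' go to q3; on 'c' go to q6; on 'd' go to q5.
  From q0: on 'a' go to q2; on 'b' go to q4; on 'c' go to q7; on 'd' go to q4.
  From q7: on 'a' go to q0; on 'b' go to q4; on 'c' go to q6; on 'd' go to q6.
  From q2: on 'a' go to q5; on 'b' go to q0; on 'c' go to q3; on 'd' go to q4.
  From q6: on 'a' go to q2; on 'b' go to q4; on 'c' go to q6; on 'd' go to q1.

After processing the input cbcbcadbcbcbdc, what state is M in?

Trace: q1 -c-> q2 -b-> q0 -c-> q7 -b-> q4 -c-> q7 -a-> q0 -d-> q4 -b-> q4 -c-> q7 -b-> q4 -c-> q7 -b-> q4 -d-> q4 -c-> q7

q7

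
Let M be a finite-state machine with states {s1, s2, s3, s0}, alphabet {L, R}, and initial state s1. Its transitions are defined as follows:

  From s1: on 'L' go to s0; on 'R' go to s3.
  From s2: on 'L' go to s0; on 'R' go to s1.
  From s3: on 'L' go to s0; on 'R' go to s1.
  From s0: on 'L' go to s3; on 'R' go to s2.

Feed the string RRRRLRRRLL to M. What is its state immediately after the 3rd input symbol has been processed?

start at s1
read 'R': s1 → s3
read 'R': s3 → s1
read 'R': s1 → s3
After 3 symbols: s3.

s3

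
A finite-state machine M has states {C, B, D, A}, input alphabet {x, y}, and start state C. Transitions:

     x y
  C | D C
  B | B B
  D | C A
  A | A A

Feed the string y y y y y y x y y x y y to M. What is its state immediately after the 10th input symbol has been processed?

A

C → C → C → C → C → C → C → D → A → A → A
After 10 symbols: A.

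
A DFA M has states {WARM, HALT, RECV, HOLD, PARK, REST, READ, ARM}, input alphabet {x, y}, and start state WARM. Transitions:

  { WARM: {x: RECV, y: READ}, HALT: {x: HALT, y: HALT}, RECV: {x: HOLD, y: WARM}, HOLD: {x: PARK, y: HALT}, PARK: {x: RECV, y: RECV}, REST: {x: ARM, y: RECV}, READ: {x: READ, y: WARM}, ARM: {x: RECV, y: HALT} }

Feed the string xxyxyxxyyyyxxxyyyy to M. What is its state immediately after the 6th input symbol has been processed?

WARM → RECV → HOLD → HALT → HALT → HALT → HALT
After 6 symbols: HALT.

HALT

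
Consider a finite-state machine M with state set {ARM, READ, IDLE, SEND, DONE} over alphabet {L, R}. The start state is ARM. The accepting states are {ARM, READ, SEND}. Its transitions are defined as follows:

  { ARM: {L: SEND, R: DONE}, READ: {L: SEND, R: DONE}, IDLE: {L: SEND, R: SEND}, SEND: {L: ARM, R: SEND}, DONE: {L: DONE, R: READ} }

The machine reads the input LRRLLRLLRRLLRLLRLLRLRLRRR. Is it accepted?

Trace: ARM -L-> SEND -R-> SEND -R-> SEND -L-> ARM -L-> SEND -R-> SEND -L-> ARM -L-> SEND -R-> SEND -R-> SEND -L-> ARM -L-> SEND -R-> SEND -L-> ARM -L-> SEND -R-> SEND -L-> ARM -L-> SEND -R-> SEND -L-> ARM -R-> DONE -L-> DONE -R-> READ -R-> DONE -R-> READ
End state READ is accepting.

Yes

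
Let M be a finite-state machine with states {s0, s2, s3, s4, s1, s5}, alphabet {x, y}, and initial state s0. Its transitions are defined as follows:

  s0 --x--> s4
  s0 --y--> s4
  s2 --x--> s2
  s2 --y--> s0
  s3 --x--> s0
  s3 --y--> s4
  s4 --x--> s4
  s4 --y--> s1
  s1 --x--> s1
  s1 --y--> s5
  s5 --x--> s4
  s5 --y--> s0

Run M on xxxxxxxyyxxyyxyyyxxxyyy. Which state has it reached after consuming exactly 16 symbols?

start at s0
read 'x': s0 → s4
read 'x': s4 → s4
read 'x': s4 → s4
read 'x': s4 → s4
read 'x': s4 → s4
read 'x': s4 → s4
read 'x': s4 → s4
read 'y': s4 → s1
read 'y': s1 → s5
read 'x': s5 → s4
read 'x': s4 → s4
read 'y': s4 → s1
read 'y': s1 → s5
read 'x': s5 → s4
read 'y': s4 → s1
read 'y': s1 → s5
After 16 symbols: s5.

s5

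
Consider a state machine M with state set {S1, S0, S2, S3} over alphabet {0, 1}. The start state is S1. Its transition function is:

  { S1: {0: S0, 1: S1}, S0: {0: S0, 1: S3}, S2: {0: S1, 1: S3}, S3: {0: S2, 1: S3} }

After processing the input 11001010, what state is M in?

S2

S1 → S1 → S1 → S0 → S0 → S3 → S2 → S3 → S2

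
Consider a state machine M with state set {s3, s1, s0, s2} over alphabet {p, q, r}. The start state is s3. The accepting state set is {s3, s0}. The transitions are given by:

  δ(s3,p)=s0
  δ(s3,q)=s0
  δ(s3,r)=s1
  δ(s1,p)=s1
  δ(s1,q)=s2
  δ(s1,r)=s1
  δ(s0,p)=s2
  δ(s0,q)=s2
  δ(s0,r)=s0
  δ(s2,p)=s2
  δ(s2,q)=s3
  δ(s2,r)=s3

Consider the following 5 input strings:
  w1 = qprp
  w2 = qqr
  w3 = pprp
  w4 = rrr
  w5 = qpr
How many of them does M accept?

w1:
  start at s3
  read 'q': s3 → s0
  read 'p': s0 → s2
  read 'r': s2 → s3
  read 'p': s3 → s0
  end s0, accepted
w2:
  start at s3
  read 'q': s3 → s0
  read 'q': s0 → s2
  read 'r': s2 → s3
  end s3, accepted
w3:
  start at s3
  read 'p': s3 → s0
  read 'p': s0 → s2
  read 'r': s2 → s3
  read 'p': s3 → s0
  end s0, accepted
w4:
  start at s3
  read 'r': s3 → s1
  read 'r': s1 → s1
  read 'r': s1 → s1
  end s1, rejected
w5:
  start at s3
  read 'q': s3 → s0
  read 'p': s0 → s2
  read 'r': s2 → s3
  end s3, accepted

4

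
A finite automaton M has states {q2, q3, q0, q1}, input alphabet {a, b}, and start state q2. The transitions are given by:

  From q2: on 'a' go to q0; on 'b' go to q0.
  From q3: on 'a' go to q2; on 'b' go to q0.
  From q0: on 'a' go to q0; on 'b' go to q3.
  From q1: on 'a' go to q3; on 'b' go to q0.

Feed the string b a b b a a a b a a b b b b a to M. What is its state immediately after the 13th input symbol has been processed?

q3

q2 → q0 → q0 → q3 → q0 → q0 → q0 → q0 → q3 → q2 → q0 → q3 → q0 → q3
After 13 symbols: q3.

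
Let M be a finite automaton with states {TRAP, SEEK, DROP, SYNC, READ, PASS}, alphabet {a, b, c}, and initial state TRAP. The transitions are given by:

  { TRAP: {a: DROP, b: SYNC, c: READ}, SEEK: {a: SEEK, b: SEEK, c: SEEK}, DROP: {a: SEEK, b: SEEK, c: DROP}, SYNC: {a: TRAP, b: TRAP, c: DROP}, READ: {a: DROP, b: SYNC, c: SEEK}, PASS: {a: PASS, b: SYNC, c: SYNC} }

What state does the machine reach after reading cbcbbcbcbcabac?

TRAP → READ → SYNC → DROP → SEEK → SEEK → SEEK → SEEK → SEEK → SEEK → SEEK → SEEK → SEEK → SEEK → SEEK

SEEK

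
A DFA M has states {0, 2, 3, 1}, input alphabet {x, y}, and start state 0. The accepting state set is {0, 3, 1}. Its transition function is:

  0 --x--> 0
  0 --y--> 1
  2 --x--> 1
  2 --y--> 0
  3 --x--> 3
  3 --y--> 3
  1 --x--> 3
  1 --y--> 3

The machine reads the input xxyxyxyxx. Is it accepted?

0 → 0 → 0 → 1 → 3 → 3 → 3 → 3 → 3 → 3
End state 3 is accepting.

Yes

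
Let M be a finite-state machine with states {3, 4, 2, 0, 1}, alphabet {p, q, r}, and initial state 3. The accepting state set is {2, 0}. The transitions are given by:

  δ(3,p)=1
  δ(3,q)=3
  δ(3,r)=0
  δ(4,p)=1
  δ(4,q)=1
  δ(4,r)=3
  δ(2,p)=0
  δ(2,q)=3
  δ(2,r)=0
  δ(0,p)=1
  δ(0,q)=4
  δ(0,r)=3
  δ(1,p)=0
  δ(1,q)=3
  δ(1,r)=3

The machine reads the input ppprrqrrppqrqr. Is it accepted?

3 → 1 → 0 → 1 → 3 → 0 → 4 → 3 → 0 → 1 → 0 → 4 → 3 → 3 → 0
End state 0 is accepting.

Yes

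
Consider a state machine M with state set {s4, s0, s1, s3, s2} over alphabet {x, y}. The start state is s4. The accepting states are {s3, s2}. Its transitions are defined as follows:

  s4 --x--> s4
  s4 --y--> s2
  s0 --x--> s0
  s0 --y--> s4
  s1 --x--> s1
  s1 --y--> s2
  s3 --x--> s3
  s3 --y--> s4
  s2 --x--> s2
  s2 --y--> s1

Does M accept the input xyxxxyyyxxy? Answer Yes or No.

Trace: s4 -x-> s4 -y-> s2 -x-> s2 -x-> s2 -x-> s2 -y-> s1 -y-> s2 -y-> s1 -x-> s1 -x-> s1 -y-> s2
End state s2 is accepting.

Yes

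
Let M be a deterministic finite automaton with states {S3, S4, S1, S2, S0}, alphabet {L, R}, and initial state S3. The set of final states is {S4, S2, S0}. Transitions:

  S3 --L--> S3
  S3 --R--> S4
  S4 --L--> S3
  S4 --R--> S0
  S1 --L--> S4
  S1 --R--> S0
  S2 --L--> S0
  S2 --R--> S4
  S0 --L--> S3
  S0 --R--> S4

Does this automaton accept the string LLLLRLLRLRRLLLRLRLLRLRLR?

Yes

start at S3
read 'L': S3 → S3
read 'L': S3 → S3
read 'L': S3 → S3
read 'L': S3 → S3
read 'R': S3 → S4
read 'L': S4 → S3
read 'L': S3 → S3
read 'R': S3 → S4
read 'L': S4 → S3
read 'R': S3 → S4
read 'R': S4 → S0
read 'L': S0 → S3
read 'L': S3 → S3
read 'L': S3 → S3
read 'R': S3 → S4
read 'L': S4 → S3
read 'R': S3 → S4
read 'L': S4 → S3
read 'L': S3 → S3
read 'R': S3 → S4
read 'L': S4 → S3
read 'R': S3 → S4
read 'L': S4 → S3
read 'R': S3 → S4
End state S4 is accepting.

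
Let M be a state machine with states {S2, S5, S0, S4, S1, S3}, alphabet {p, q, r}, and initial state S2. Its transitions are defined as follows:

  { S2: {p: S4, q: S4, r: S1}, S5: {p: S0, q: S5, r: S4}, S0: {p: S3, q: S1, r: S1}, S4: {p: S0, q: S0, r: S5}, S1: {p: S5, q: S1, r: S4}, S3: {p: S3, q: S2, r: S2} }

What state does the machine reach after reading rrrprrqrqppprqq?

start at S2
read 'r': S2 → S1
read 'r': S1 → S4
read 'r': S4 → S5
read 'p': S5 → S0
read 'r': S0 → S1
read 'r': S1 → S4
read 'q': S4 → S0
read 'r': S0 → S1
read 'q': S1 → S1
read 'p': S1 → S5
read 'p': S5 → S0
read 'p': S0 → S3
read 'r': S3 → S2
read 'q': S2 → S4
read 'q': S4 → S0

S0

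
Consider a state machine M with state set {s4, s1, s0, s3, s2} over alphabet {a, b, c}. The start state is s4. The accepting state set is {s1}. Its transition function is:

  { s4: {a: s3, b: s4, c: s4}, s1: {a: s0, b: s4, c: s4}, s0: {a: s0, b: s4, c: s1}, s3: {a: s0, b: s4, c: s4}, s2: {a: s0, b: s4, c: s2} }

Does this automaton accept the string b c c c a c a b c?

start at s4
read 'b': s4 → s4
read 'c': s4 → s4
read 'c': s4 → s4
read 'c': s4 → s4
read 'a': s4 → s3
read 'c': s3 → s4
read 'a': s4 → s3
read 'b': s3 → s4
read 'c': s4 → s4
End state s4 is not accepting.

No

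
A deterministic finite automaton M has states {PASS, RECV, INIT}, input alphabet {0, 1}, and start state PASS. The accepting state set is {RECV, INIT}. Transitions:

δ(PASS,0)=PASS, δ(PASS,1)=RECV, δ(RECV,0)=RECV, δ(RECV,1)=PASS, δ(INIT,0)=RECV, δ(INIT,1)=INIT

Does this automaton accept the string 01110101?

Yes

Trace: PASS -0-> PASS -1-> RECV -1-> PASS -1-> RECV -0-> RECV -1-> PASS -0-> PASS -1-> RECV
End state RECV is accepting.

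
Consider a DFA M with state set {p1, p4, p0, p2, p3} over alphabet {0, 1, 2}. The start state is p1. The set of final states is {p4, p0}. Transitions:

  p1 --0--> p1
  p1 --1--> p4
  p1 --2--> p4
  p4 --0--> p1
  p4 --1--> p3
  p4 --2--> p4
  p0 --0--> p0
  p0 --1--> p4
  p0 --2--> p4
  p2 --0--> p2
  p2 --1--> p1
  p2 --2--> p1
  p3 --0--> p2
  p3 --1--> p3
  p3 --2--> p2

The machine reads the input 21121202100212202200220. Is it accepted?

No

start at p1
read '2': p1 → p4
read '1': p4 → p3
read '1': p3 → p3
read '2': p3 → p2
read '1': p2 → p1
read '2': p1 → p4
read '0': p4 → p1
read '2': p1 → p4
read '1': p4 → p3
read '0': p3 → p2
read '0': p2 → p2
read '2': p2 → p1
read '1': p1 → p4
read '2': p4 → p4
read '2': p4 → p4
read '0': p4 → p1
read '2': p1 → p4
read '2': p4 → p4
read '0': p4 → p1
read '0': p1 → p1
read '2': p1 → p4
read '2': p4 → p4
read '0': p4 → p1
End state p1 is not accepting.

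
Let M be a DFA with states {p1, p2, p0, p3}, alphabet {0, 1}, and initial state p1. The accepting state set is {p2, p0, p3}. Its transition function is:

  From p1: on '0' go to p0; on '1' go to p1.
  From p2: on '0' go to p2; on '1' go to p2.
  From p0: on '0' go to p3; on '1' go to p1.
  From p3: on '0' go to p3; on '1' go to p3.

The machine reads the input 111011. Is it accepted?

p1 → p1 → p1 → p1 → p0 → p1 → p1
End state p1 is not accepting.

No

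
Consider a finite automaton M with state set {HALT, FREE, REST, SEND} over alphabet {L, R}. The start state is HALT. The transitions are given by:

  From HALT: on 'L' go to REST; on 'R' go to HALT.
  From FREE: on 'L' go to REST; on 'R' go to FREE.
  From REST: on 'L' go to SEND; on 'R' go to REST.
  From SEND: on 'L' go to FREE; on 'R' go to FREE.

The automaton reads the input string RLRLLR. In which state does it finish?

HALT → HALT → REST → REST → SEND → FREE → FREE

FREE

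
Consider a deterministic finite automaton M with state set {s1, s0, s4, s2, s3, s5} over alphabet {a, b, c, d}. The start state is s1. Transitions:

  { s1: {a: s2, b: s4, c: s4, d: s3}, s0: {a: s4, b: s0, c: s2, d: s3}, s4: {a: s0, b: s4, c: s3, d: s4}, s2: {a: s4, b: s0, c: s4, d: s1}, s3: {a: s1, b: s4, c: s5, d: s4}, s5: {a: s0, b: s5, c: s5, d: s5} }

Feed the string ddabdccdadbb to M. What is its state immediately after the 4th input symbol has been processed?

s1 → s3 → s4 → s0 → s0
After 4 symbols: s0.

s0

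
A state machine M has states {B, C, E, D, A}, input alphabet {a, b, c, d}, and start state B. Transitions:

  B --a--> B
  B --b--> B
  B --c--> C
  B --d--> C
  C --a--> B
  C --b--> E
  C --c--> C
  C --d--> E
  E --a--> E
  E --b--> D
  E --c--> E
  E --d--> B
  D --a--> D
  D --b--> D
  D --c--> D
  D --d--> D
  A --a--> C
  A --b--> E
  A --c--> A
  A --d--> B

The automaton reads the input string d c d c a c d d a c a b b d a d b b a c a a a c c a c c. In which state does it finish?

Trace: B -d-> C -c-> C -d-> E -c-> E -a-> E -c-> E -d-> B -d-> C -a-> B -c-> C -a-> B -b-> B -b-> B -d-> C -a-> B -d-> C -b-> E -b-> D -a-> D -c-> D -a-> D -a-> D -a-> D -c-> D -c-> D -a-> D -c-> D -c-> D

D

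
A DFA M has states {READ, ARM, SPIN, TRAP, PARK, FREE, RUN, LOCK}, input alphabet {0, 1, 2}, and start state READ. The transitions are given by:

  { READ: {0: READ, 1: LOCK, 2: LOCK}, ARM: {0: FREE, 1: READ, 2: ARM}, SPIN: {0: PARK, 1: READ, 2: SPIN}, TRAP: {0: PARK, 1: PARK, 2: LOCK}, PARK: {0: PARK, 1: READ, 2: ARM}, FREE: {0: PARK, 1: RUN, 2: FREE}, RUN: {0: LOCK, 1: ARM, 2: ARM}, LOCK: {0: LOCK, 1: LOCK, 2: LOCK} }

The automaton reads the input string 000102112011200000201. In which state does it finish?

Trace: READ -0-> READ -0-> READ -0-> READ -1-> LOCK -0-> LOCK -2-> LOCK -1-> LOCK -1-> LOCK -2-> LOCK -0-> LOCK -1-> LOCK -1-> LOCK -2-> LOCK -0-> LOCK -0-> LOCK -0-> LOCK -0-> LOCK -0-> LOCK -2-> LOCK -0-> LOCK -1-> LOCK

LOCK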